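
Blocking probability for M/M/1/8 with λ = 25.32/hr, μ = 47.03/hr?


ρ = λ/μ = 25.32/47.03 = 0.5384
P_K = (1−ρ)ρ^K/(1−ρ^(K+1)) = (0.4616·0.007058)/(1 − 0.003800)
= 0.003258/0.996200 = 0.003271

Final: 0.003271


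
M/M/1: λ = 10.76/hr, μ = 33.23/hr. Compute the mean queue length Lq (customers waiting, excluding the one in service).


ρ = 10.76/33.23 = 0.3238
Lq = ρ²/(1−ρ) = 0.1048/0.6762 = 0.1551

Final: 0.1551


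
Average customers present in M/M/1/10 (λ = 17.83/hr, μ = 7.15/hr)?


ρ = 17.83/7.15 = 2.4937
L = ρ[1 − (K+1)ρ^K + Kρ^(K+1)] / [(1−ρ)(1−ρ^(K+1))]
Numerator: 2.4937·(1 − 11·9299.358997 + 10·23189.870058) = 323201.172204
Denominator: (-1.4937)·(-23188.870058) = 34637.361149
L = 323201.172204/34637.361149 = 9.3310

Final: 9.3310


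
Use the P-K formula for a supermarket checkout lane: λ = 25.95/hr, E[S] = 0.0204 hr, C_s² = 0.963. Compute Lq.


ρ = λ·E[S] = 25.95·0.0204 = 0.5294
Lq = ρ²(1+C_s²)/(2(1−ρ)) = 0.2802·(1+0.963)/(2·0.4706)
= 0.2802·1.9630/0.9412 = 0.58446

Final: 0.58446


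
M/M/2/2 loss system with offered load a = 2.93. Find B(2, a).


B(c,a) = (a^c/c!) / Σ_{k=0}^{c} a^k/k!
a^2/2! = 4.292450
Σ terms (k=0..2): 1.00000 + 2.93000 + 4.29245 = 8.222450
B = 4.292450/8.222450 = 0.522040

Final: 0.522040


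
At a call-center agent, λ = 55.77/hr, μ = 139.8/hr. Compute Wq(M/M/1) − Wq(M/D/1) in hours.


ρ = 55.77/139.8 = 0.3989
Wq(M/M/1) = ρ/(μ−λ) = 0.3989/84.03 = 0.004747 hr
Wq(M/D/1) = ρ/(2(μ−λ)) = 0.002374 hr
Savings = 0.004747 − 0.002374 = 0.002374 hr

Final: 0.002374 hr


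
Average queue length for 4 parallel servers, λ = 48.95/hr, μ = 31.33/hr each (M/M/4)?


a = λ/μ = 1.5624; ρ = a/4 = 0.3906
P₀ = 0.207209
Lq = P₀·a^c·ρ / (c!·(1−ρ)²) = 0.207209·5.95894·0.3906/(24·0.37137)
= 0.05411

Final: 0.05411


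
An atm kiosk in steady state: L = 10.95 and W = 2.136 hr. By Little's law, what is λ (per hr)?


λ = L/W = 10.95/2.136 = 5.1264 /hr

Final: 5.1264 /hr


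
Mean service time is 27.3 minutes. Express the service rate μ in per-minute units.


μ = 1/(service time) in consistent units.
1 minute = 1 min, so μ = 1/27.3 = 0.03663 per minute

Final: 0.03663 /min


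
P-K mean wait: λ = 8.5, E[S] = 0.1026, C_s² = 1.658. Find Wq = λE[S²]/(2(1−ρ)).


ρ = λ·E[S] = 8.5·0.1026 = 0.8721
E[S²] = E[S]²(1+C_s²) = 0.1026²·(1+1.658) = 0.027980
Wq = λ·E[S²]/(2(1−ρ)) = 8.5·0.027980/(2·0.1279) = 0.92975 hr

Final: 0.92975 hr


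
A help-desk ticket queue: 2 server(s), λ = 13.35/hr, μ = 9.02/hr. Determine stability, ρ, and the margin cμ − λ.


Total capacity cμ = 2·9.02 = 18.04/hr
ρ = λ/(cμ) = 13.35/18.04 = 0.7400
Stable ⇔ ρ < 1: YES
Spare capacity = cμ − λ = 18.04 − 13.35 = 4.69/hr

Final: ρ = 0.7400; stable; margin = 4.69/hr


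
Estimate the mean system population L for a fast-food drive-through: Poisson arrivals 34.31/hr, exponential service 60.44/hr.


ρ = λ/μ = 34.31/60.44 = 0.5677
L = ρ/(1−ρ) = 0.5677/(1 − 0.5677) = 0.5677/0.4323 = 1.3131

Final: 1.3131


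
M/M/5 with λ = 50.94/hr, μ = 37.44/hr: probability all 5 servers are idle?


a = λ/μ = 50.94/37.44 = 1.3606; ρ = a/c = 0.2721
Σ_{k=0}^{4} a^k/k! (terms k=0..4) = 1.00000 + 1.36058 + 0.92558 + 0.41978 + 0.14278 = 3.84872
Tail: a^5/(5!(1−ρ)) = 4.66246/(120·0.7279) = 0.05338
P₀ = 1/(3.84872 + 0.05338) = 1/3.90210 = 0.256272

Final: 0.256272


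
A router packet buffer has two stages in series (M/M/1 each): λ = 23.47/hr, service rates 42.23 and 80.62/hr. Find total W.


Each node sees arrival rate λ = 23.47/hr (tandem ⇒ throughput preserved).
W₁ = 1/(μ₁−λ) = 1/(42.23−23.47) = 0.05330 hr
W₂ = 1/(μ₂−λ) = 1/(80.62−23.47) = 0.01750 hr
W_total = W₁ + W₂ = 0.05330 + 0.01750 = 0.07080 hr

Final: 0.07080 hr


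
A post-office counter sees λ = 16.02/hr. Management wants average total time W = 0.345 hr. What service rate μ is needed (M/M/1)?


W = 1/(μ−λ) ⇒ μ − λ = 1/W = 1/0.345 = 2.8986
μ = λ + 1/W = 16.02 + 2.8986 = 18.9186 per hr

Final: 18.9186 /hr


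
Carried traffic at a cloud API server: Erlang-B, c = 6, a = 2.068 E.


B(6,2.068) = 0.013810 (Erlang-B)
Carried load = a(1 − B) = 2.068·(1 − 0.013810) = 2.068·0.986190 = 2.0394 E

Final: 2.0394 Erlangs


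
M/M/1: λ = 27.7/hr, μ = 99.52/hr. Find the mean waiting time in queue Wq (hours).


ρ = 27.7/99.52 = 0.2783
Wq = ρ/(μ−λ) = 0.2783/(99.52 − 27.7) = 0.2783/71.82 = 0.003875 hr

Final: 0.003875 hr


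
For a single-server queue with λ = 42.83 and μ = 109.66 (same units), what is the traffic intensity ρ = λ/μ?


ρ = λ/μ = 42.83/109.66 = 0.3906

Final: 0.3906


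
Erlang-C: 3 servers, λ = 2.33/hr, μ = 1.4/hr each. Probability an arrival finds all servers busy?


a = λ/μ = 1.6643; ρ = a/3 = 0.5548
P₀ = 0.173166 (from M/M/c formula)
C(c,a) = [a^c/(c!(1−ρ))]·P₀ = [4.60982/(6·0.4452)]·0.173166
= 1.72560·0.173166 = 0.298815

Final: 0.298815


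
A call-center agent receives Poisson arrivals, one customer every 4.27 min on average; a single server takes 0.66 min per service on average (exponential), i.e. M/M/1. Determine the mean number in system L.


λ = 60/4.27 = 14.0515 /hr
μ = 60/0.66 = 90.9091 /hr
ρ = λ/μ = 14.0515/90.9091 = 0.1546
L = ρ/(1−ρ) = 0.1546/0.8454 = 0.1828

Final: 0.1828


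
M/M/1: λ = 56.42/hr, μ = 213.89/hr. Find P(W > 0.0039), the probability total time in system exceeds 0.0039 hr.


W ~ Exponential(μ−λ) for M/M/1.
μ − λ = 213.89 − 56.42 = 157.4700
P(W > t) = e^{−(μ−λ)t} = e^{−0.6141} = 0.541110

Final: 0.541110


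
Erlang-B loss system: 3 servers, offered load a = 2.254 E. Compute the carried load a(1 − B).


B(3,2.254) = 0.247776 (Erlang-B)
Carried load = a(1 − B) = 2.254·(1 − 0.247776) = 2.254·0.752224 = 1.6955 E

Final: 1.6955 Erlangs


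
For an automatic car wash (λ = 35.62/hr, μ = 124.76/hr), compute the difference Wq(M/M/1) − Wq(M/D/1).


ρ = 35.62/124.76 = 0.2855
Wq(M/M/1) = ρ/(μ−λ) = 0.2855/89.14 = 0.003203 hr
Wq(M/D/1) = ρ/(2(μ−λ)) = 0.001601 hr
Savings = 0.003203 − 0.001601 = 0.001601 hr

Final: 0.001601 hr


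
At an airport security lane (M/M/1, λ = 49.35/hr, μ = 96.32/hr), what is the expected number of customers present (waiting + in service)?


ρ = λ/μ = 49.35/96.32 = 0.5124
L = ρ/(1−ρ) = 0.5124/(1 − 0.5124) = 0.5124/0.4876 = 1.0507

Final: 1.0507


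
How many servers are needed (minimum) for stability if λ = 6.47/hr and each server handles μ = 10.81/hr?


Stability requires cμ > λ ⇔ c > λ/μ.
λ/μ = 6.47/10.81 = 0.5985
Minimum integer c = ⌊0.5985⌋ + 1 = 1
Check: 1·10.81 = 10.81 > 6.47, while 0·10.81 = 0.00 ≤ 6.47

Final: 1 servers


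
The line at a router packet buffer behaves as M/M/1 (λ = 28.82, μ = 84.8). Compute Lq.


ρ = 28.82/84.8 = 0.3399
Lq = ρ²/(1−ρ) = 0.1155/0.6601 = 0.1750

Final: 0.1750


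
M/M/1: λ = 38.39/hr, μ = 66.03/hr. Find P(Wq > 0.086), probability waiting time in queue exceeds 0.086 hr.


ρ = 38.39/66.03 = 0.5814
P(Wq > t) = ρ·e^{−(μ−λ)t} = 0.5814·e^{−2.3770}
= 0.5814·0.092825 = 0.053969

Final: 0.053969


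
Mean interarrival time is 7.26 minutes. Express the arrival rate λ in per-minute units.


λ = 1/(interarrival time) in consistent units.
1 minute = 1 min, so λ = 1/7.26 = 0.1377 per minute

Final: 0.1377 /min


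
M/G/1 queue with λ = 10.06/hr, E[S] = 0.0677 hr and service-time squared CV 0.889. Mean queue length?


ρ = λ·E[S] = 10.06·0.0677 = 0.6811
Lq = ρ²(1+C_s²)/(2(1−ρ)) = 0.4638·(1+0.889)/(2·0.3189)
= 0.4638·1.8890/0.6379 = 1.37363

Final: 1.37363


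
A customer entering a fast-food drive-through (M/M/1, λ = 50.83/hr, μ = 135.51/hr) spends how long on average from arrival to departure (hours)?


W = 1/(μ−λ) = 1/(135.51 − 50.83) = 1/84.68 = 0.01181 hr

Final: 0.01181 hr


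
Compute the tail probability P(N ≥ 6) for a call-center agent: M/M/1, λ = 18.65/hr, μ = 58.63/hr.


ρ = 18.65/58.63 = 0.3181
P(N ≥ n) = ρ^n = 0.3181^6 = 0.001036

Final: 0.001036


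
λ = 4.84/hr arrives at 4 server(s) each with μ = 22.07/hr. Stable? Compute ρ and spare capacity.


Total capacity cμ = 4·22.07 = 88.28/hr
ρ = λ/(cμ) = 4.84/88.28 = 0.05483
Stable ⇔ ρ < 1: YES
Spare capacity = cμ − λ = 88.28 − 4.84 = 83.44/hr

Final: ρ = 0.05483; stable; margin = 83.44/hr


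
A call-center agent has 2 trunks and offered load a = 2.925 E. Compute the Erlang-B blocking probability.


B(c,a) = (a^c/c!) / Σ_{k=0}^{c} a^k/k!
a^2/2! = 4.277812
Σ terms (k=0..2): 1.00000 + 2.92500 + 4.27781 = 8.202813
B = 4.277812/8.202813 = 0.521506

Final: 0.521506


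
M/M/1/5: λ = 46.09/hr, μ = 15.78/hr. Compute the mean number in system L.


ρ = 46.09/15.78 = 2.9208
L = ρ[1 − (K+1)ρ^K + Kρ^(K+1)] / [(1−ρ)(1−ρ^(K+1))]
Numerator: 2.9208·(1 − 6·212.568323 + 5·620.866540) = 5344.812432
Denominator: (-1.9208)·(-619.866540) = 1190.630851
L = 5344.812432/1190.630851 = 4.4891

Final: 4.4891


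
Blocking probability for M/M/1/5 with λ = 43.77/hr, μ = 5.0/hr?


ρ = λ/μ = 43.77/5.0 = 8.7540
P_K = (1−ρ)ρ^K/(1−ρ^(K+1)) = (-7.7540·51408.237119)/(1 − 450027.707743)
= -398619.470623/-450026.707743 = 0.885768

Final: 0.885768


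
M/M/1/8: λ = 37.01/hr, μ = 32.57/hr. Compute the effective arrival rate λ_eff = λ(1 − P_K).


ρ = 1.1363; P_K = (1−ρ)ρ^8/(1−ρ^9) = 0.175541
λ_eff = λ(1 − P_K) = 37.01·(1 − 0.175541) = 37.01·0.824459 = 30.5132 /hr

Final: 30.5132 /hr


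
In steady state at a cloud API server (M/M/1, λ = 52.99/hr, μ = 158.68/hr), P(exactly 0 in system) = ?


ρ = 52.99/158.68 = 0.3339
P_n = (1−ρ)·ρ^n = (1 − 0.3339)·0.3339^0 = 0.6661·1.000000 = 0.666057

Final: 0.666057


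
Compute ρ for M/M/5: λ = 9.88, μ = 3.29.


ρ = λ/(cμ) = 9.88/(5·3.29) = 9.88/16.45 = 0.6006

Final: 0.6006


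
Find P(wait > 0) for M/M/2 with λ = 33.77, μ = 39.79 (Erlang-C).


a = λ/μ = 0.8487; ρ = a/2 = 0.4244
P₀ = 0.404146 (from M/M/c formula)
C(c,a) = [a^c/(c!(1−ρ))]·P₀ = [0.72030/(2·0.5756)]·0.404146
= 0.62564·0.404146 = 0.252852

Final: 0.252852


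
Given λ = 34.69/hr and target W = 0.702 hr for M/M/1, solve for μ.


W = 1/(μ−λ) ⇒ μ − λ = 1/W = 1/0.702 = 1.4245
μ = λ + 1/W = 34.69 + 1.4245 = 36.1145 per hr

Final: 36.1145 /hr


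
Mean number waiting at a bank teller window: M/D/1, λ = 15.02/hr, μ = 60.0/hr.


ρ = 15.02/60.0 = 0.2503
M/D/1: Lq = ρ²/(2(1−ρ)) = 0.06267/(2·0.7497) = 0.04180

Final: 0.04180


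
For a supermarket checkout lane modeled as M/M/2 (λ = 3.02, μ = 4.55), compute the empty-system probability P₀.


a = λ/μ = 3.02/4.55 = 0.6637; ρ = a/c = 0.3319
Σ_{k=0}^{1} a^k/k! (terms k=0..1) = 1.00000 + 0.66374 = 1.66374
Tail: a^2/(2!(1−ρ)) = 0.44055/(2·0.6681) = 0.32968
P₀ = 1/(1.66374 + 0.32968) = 1/1.99342 = 0.501650

Final: 0.501650


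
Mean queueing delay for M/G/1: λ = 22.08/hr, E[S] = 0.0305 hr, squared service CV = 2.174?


ρ = λ·E[S] = 22.08·0.0305 = 0.6734
E[S²] = E[S]²(1+C_s²) = 0.0305²·(1+2.174) = 0.002953
Wq = λ·E[S²]/(2(1−ρ)) = 22.08·0.002953/(2·0.3266) = 0.09982 hr

Final: 0.09982 hr


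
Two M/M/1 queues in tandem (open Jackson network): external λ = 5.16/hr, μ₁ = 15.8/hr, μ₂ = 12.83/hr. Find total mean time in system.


Each node sees arrival rate λ = 5.16/hr (tandem ⇒ throughput preserved).
W₁ = 1/(μ₁−λ) = 1/(15.8−5.16) = 0.09398 hr
W₂ = 1/(μ₂−λ) = 1/(12.83−5.16) = 0.13038 hr
W_total = W₁ + W₂ = 0.09398 + 0.13038 = 0.22436 hr

Final: 0.22436 hr


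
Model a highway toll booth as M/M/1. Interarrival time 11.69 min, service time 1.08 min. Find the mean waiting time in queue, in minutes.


λ = 60/11.69 = 5.1326 /hr
μ = 60/1.08 = 55.5556 /hr
ρ = λ/μ = 5.1326/55.5556 = 0.09239
Wq = ρ/(μ−λ) = 0.09239/(55.5556−5.1326) = 0.001832 hr
In minutes: 0.001832·60 = 0.1099 min

Final: 0.1099 min


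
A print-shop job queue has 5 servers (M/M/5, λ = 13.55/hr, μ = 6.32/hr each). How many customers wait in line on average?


a = λ/μ = 2.1440; ρ = a/5 = 0.4288
P₀ = 0.115926
Lq = P₀·a^c·ρ / (c!·(1−ρ)²) = 0.115926·45.30134·0.4288/(120·0.32627)
= 0.05752

Final: 0.05752


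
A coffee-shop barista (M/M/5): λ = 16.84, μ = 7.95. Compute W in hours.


a = 2.1182; ρ = 0.4236; P₀ = 0.119030
Lq = P₀·a^c·ρ/(c!(1−ρ)²) = 0.05395
Wq = Lq/λ = 0.05395/16.84 = 0.003204 hr
W = Wq + 1/μ = 0.003204 + 0.12579 = 0.12899 hr

Final: 0.12899 hr


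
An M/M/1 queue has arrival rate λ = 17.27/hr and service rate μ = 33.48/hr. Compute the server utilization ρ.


ρ = λ/μ = 17.27/33.48 = 0.5158

Final: 0.5158


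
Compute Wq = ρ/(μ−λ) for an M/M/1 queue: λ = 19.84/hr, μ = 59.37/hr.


ρ = 19.84/59.37 = 0.3342
Wq = ρ/(μ−λ) = 0.3342/(59.37 − 19.84) = 0.3342/39.53 = 0.008454 hr

Final: 0.008454 hr


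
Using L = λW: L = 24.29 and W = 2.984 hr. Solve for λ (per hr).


λ = L/W = 24.29/2.984 = 8.1401 /hr

Final: 8.1401 /hr


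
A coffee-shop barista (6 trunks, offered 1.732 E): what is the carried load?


B(6,1.732) = 0.006648 (Erlang-B)
Carried load = a(1 − B) = 1.732·(1 − 0.006648) = 1.732·0.993352 = 1.7205 E

Final: 1.7205 Erlangs


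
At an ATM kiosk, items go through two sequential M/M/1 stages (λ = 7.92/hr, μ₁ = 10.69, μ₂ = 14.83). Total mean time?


Each node sees arrival rate λ = 7.92/hr (tandem ⇒ throughput preserved).
W₁ = 1/(μ₁−λ) = 1/(10.69−7.92) = 0.36101 hr
W₂ = 1/(μ₂−λ) = 1/(14.83−7.92) = 0.14472 hr
W_total = W₁ + W₂ = 0.36101 + 0.14472 = 0.50573 hr

Final: 0.50573 hr


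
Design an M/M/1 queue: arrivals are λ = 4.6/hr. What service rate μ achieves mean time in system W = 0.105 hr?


W = 1/(μ−λ) ⇒ μ − λ = 1/W = 1/0.105 = 9.5238
μ = λ + 1/W = 4.6 + 9.5238 = 14.1238 per hr

Final: 14.1238 /hr


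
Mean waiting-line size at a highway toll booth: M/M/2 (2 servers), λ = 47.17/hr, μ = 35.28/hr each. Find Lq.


a = λ/μ = 1.3370; ρ = a/2 = 0.6685
P₀ = 0.198675
Lq = P₀·a^c·ρ / (c!·(1−ρ)²) = 0.198675·1.78762·0.6685/(2·0.10989)
= 1.08032

Final: 1.08032


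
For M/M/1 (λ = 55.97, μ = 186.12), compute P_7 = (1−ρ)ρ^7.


ρ = 55.97/186.12 = 0.3007
P_n = (1−ρ)·ρ^n = (1 − 0.3007)·0.3007^7 = 0.6993·0.0002224 = 0.0001555

Final: 0.0001555


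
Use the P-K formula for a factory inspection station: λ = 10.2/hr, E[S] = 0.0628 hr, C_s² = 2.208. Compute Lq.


ρ = λ·E[S] = 10.2·0.0628 = 0.6406
Lq = ρ²(1+C_s²)/(2(1−ρ)) = 0.4103·(1+2.208)/(2·0.3594)
= 0.4103·3.2080/0.7189 = 1.83104

Final: 1.83104


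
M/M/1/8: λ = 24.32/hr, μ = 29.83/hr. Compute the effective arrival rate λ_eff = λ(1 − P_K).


ρ = 0.8153; P_K = (1−ρ)ρ^8/(1−ρ^9) = 0.042880
λ_eff = λ(1 − P_K) = 24.32·(1 − 0.042880) = 24.32·0.957120 = 23.2771 /hr

Final: 23.2771 /hr


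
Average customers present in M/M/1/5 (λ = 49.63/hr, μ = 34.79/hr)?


ρ = 49.63/34.79 = 1.4266
L = ρ[1 − (K+1)ρ^K + Kρ^(K+1)] / [(1−ρ)(1−ρ^(K+1))]
Numerator: 1.4266·(1 − 6·5.908119 + 5·8.428282) = 10.974091
Denominator: (-0.4266)·(-7.428282) = 3.168603
L = 10.974091/3.168603 = 3.4634

Final: 3.4634


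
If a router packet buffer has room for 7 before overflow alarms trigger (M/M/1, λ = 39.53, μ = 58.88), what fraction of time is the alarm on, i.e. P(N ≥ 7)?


ρ = 39.53/58.88 = 0.6714
P(N ≥ n) = ρ^n = 0.6714^7 = 0.061477

Final: 0.061477


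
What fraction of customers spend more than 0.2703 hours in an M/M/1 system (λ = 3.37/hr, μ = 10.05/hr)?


W ~ Exponential(μ−λ) for M/M/1.
μ − λ = 10.05 − 3.37 = 6.6800
P(W > t) = e^{−(μ−λ)t} = e^{−1.8056} = 0.164375

Final: 0.164375


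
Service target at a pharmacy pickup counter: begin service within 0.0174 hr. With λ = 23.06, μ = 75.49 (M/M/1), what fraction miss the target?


ρ = 23.06/75.49 = 0.3055
P(Wq > t) = ρ·e^{−(μ−λ)t} = 0.3055·e^{−0.9123}
= 0.3055·0.401607 = 0.122679

Final: 0.122679


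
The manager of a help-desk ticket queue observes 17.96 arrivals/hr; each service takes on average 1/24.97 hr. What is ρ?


ρ = λ/μ = 17.96/24.97 = 0.7193

Final: 0.7193


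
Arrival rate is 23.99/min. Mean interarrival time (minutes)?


Mean interarrival time = 1/λ = 1/23.99 minute = 0.04168 minute
In minutes: 0.04168 × 1 = 0.04168 min

Final: 0.04168 min


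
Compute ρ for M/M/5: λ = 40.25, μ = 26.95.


ρ = λ/(cμ) = 40.25/(5·26.95) = 40.25/134.75 = 0.2987

Final: 0.2987


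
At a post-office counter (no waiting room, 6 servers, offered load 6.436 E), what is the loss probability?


B(c,a) = (a^c/c!) / Σ_{k=0}^{c} a^k/k!
a^6/6! = 98.710583
Σ terms (k=0..6): 1.00000 + 6.43600 + 20.71105 + 44.43210 + 71.49125 + 92.02354 + 98.71058 = 334.804523
B = 98.710583/334.804523 = 0.294830

Final: 0.294830


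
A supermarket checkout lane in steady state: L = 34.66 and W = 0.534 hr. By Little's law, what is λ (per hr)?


λ = L/W = 34.66/0.534 = 64.9064 /hr

Final: 64.9064 /hr


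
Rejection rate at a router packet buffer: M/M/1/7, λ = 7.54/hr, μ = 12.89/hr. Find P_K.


ρ = λ/μ = 7.54/12.89 = 0.5849
P_K = (1−ρ)ρ^K/(1−ρ^(K+1)) = (0.4151·0.023433)/(1 − 0.013707)
= 0.009726/0.986293 = 0.009861

Final: 0.009861


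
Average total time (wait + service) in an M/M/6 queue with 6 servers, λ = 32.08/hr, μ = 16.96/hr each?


a = 1.8915; ρ = 0.3153; P₀ = 0.150685
Lq = P₀·a^c·ρ/(c!(1−ρ)²) = 0.006444
Wq = Lq/λ = 0.006444/32.08 = 0.0002009 hr
W = Wq + 1/μ = 0.0002009 + 0.05896 = 0.05916 hr

Final: 0.05916 hr


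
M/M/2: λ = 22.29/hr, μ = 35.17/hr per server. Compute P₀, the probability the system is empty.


a = λ/μ = 22.29/35.17 = 0.6338; ρ = a/c = 0.3169
Σ_{k=0}^{1} a^k/k! (terms k=0..1) = 1.00000 + 0.63378 = 1.63378
Tail: a^2/(2!(1−ρ)) = 0.40168/(2·0.6831) = 0.29400
P₀ = 1/(1.63378 + 0.29400) = 1/1.92778 = 0.518730

Final: 0.518730


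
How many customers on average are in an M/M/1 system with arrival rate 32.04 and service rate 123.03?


ρ = λ/μ = 32.04/123.03 = 0.2604
L = ρ/(1−ρ) = 0.2604/(1 − 0.2604) = 0.2604/0.7396 = 0.3521

Final: 0.3521


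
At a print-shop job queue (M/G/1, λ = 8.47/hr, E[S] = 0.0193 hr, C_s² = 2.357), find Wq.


ρ = λ·E[S] = 8.47·0.0193 = 0.1635
E[S²] = E[S]²(1+C_s²) = 0.0193²·(1+2.357) = 0.001250
Wq = λ·E[S²]/(2(1−ρ)) = 8.47·0.001250/(2·0.8365) = 0.006331 hr

Final: 0.006331 hr


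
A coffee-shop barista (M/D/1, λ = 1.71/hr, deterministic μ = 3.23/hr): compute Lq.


ρ = 1.71/3.23 = 0.5294
M/D/1: Lq = ρ²/(2(1−ρ)) = 0.2803/(2·0.4706) = 0.29779

Final: 0.29779


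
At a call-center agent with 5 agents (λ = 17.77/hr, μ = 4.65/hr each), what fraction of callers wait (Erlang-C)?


a = λ/μ = 3.8215; ρ = a/5 = 0.7643
P₀ = 0.016913 (from M/M/c formula)
C(c,a) = [a^c/(c!(1−ρ))]·P₀ = [815.02771/(120·0.2357)]·0.016913
= 28.81599·0.016913 = 0.487355

Final: 0.487355


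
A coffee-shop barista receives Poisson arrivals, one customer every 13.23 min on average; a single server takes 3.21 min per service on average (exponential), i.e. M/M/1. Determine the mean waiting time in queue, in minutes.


λ = 60/13.23 = 4.5351 /hr
μ = 60/3.21 = 18.6916 /hr
ρ = λ/μ = 4.5351/18.6916 = 0.2426
Wq = ρ/(μ−λ) = 0.2426/(18.6916−4.5351) = 0.01714 hr
In minutes: 0.01714·60 = 1.028 min

Final: 1.028 min


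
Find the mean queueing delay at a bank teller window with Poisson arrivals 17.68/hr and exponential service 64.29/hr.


ρ = 17.68/64.29 = 0.2750
Wq = ρ/(μ−λ) = 0.2750/(64.29 − 17.68) = 0.2750/46.61 = 0.005900 hr

Final: 0.005900 hr


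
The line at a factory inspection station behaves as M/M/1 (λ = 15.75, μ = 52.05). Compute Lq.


ρ = 15.75/52.05 = 0.3026
Lq = ρ²/(1−ρ) = 0.09156/0.6974 = 0.1313

Final: 0.1313


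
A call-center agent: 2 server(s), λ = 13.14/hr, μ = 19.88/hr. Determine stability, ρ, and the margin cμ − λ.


Total capacity cμ = 2·19.88 = 39.76/hr
ρ = λ/(cμ) = 13.14/39.76 = 0.3305
Stable ⇔ ρ < 1: YES
Spare capacity = cμ − λ = 39.76 − 13.14 = 26.62/hr

Final: ρ = 0.3305; stable; margin = 26.62/hr


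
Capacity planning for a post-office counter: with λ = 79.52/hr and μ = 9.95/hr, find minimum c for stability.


Stability requires cμ > λ ⇔ c > λ/μ.
λ/μ = 79.52/9.95 = 7.9920
Minimum integer c = ⌊7.9920⌋ + 1 = 8
Check: 8·9.95 = 79.60 > 79.52, while 7·9.95 = 69.65 ≤ 79.52

Final: 8 servers


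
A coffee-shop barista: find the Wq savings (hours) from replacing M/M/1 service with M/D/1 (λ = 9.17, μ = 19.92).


ρ = 9.17/19.92 = 0.4603
Wq(M/M/1) = ρ/(μ−λ) = 0.4603/10.75 = 0.04282 hr
Wq(M/D/1) = ρ/(2(μ−λ)) = 0.02141 hr
Savings = 0.04282 − 0.02141 = 0.02141 hr

Final: 0.02141 hr


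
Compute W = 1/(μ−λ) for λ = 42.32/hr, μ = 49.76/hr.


W = 1/(μ−λ) = 1/(49.76 − 42.32) = 1/7.44 = 0.1344 hr

Final: 0.1344 hr


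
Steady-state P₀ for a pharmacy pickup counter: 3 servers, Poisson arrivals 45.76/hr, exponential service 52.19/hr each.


a = λ/μ = 45.76/52.19 = 0.8768; ρ = a/c = 0.2923
Σ_{k=0}^{2} a^k/k! (terms k=0..2) = 1.00000 + 0.87680 + 0.38439 = 2.26118
Tail: a^3/(3!(1−ρ)) = 0.67406/(6·0.7077) = 0.15874
P₀ = 1/(2.26118 + 0.15874) = 1/2.41992 = 0.413237

Final: 0.413237


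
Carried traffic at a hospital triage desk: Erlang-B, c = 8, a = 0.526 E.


B(8,0.526) = 0.00000008589 (Erlang-B)
Carried load = a(1 − B) = 0.526·(1 − 0.00000008589) = 0.526·1.000000 = 0.5260 E

Final: 0.5260 Erlangs


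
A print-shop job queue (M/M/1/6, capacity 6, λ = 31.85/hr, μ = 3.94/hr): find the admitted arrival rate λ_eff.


ρ = 8.0838; P_K = (1−ρ)ρ^6/(1−ρ^7) = 0.876296
λ_eff = λ(1 − P_K) = 31.85·(1 − 0.876296) = 31.85·0.123704 = 3.9400 /hr

Final: 3.9400 /hr


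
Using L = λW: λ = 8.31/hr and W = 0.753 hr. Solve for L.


L = λW = 8.31·0.753 = 6.2574

Final: 6.2574


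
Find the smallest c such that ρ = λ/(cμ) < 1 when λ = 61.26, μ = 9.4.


Stability requires cμ > λ ⇔ c > λ/μ.
λ/μ = 61.26/9.4 = 6.5170
Minimum integer c = ⌊6.5170⌋ + 1 = 7
Check: 7·9.4 = 65.80 > 61.26, while 6·9.4 = 56.40 ≤ 61.26

Final: 7 servers


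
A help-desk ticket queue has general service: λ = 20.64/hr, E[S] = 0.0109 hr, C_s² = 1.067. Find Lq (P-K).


ρ = λ·E[S] = 20.64·0.0109 = 0.2250
Lq = ρ²(1+C_s²)/(2(1−ρ)) = 0.05061·(1+1.067)/(2·0.7750)
= 0.05061·2.0670/1.5500 = 0.06749

Final: 0.06749


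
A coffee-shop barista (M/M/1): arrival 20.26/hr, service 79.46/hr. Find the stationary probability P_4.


ρ = 20.26/79.46 = 0.2550
P_n = (1−ρ)·ρ^n = (1 − 0.2550)·0.2550^4 = 0.7450·0.004226 = 0.003149

Final: 0.003149


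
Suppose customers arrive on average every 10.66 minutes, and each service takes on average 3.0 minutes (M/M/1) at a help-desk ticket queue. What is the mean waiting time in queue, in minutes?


λ = 60/10.66 = 5.6285 /hr
μ = 60/3.0 = 20.0000 /hr
ρ = λ/μ = 5.6285/20.0000 = 0.2814
Wq = ρ/(μ−λ) = 0.2814/(20.0000−5.6285) = 0.01958 hr
In minutes: 0.01958·60 = 1.175 min

Final: 1.175 min


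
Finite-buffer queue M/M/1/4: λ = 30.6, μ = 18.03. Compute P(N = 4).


ρ = λ/μ = 30.6/18.03 = 1.6972
P_K = (1−ρ)ρ^K/(1−ρ^(K+1)) = (-0.6972·8.296651)/(1 − 14.080838)
= -5.784187/-13.080838 = 0.442188

Final: 0.442188


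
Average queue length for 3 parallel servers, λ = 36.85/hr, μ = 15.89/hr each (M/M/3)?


a = λ/μ = 2.3191; ρ = a/3 = 0.7730
P₀ = 0.065936
Lq = P₀·a^c·ρ / (c!·(1−ρ)²) = 0.065936·12.47213·0.7730/(6·0.05152)
= 2.05655

Final: 2.05655


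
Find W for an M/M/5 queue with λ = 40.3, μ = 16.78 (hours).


a = 2.4017; ρ = 0.4803; P₀ = 0.088794
Lq = P₀·a^c·ρ/(c!(1−ρ)²) = 0.10516
Wq = Lq/λ = 0.10516/40.3 = 0.002609 hr
W = Wq + 1/μ = 0.002609 + 0.05959 = 0.06220 hr

Final: 0.06220 hr


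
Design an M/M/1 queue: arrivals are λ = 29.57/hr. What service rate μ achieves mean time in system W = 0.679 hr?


W = 1/(μ−λ) ⇒ μ − λ = 1/W = 1/0.679 = 1.4728
μ = λ + 1/W = 29.57 + 1.4728 = 31.0428 per hr

Final: 31.0428 /hr


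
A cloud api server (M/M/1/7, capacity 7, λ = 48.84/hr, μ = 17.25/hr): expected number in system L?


ρ = 48.84/17.25 = 2.8313
L = ρ[1 − (K+1)ρ^K + Kρ^(K+1)] / [(1−ρ)(1−ρ^(K+1))]
Numerator: 2.8313·(1 − 8·1458.498178 + 7·4129.452234) = 48809.365880
Denominator: (-1.8313)·(-4128.452234) = 7560.452526
L = 48809.365880/7560.452526 = 6.4559

Final: 6.4559


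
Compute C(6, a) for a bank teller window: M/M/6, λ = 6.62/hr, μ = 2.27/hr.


a = λ/μ = 2.9163; ρ = a/6 = 0.4860
P₀ = 0.053372 (from M/M/c formula)
C(c,a) = [a^c/(c!(1−ρ))]·P₀ = [615.16666/(720·0.5140)]·0.053372
= 1.66241·0.053372 = 0.088726

Final: 0.088726


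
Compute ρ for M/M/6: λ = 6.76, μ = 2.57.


ρ = λ/(cμ) = 6.76/(6·2.57) = 6.76/15.42 = 0.4384

Final: 0.4384


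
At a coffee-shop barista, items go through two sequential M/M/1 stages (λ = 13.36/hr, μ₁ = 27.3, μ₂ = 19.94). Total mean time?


Each node sees arrival rate λ = 13.36/hr (tandem ⇒ throughput preserved).
W₁ = 1/(μ₁−λ) = 1/(27.3−13.36) = 0.07174 hr
W₂ = 1/(μ₂−λ) = 1/(19.94−13.36) = 0.15198 hr
W_total = W₁ + W₂ = 0.07174 + 0.15198 = 0.22371 hr

Final: 0.22371 hr


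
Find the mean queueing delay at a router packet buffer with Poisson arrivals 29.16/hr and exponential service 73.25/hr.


ρ = 29.16/73.25 = 0.3981
Wq = ρ/(μ−λ) = 0.3981/(73.25 − 29.16) = 0.3981/44.09 = 0.009029 hr

Final: 0.009029 hr


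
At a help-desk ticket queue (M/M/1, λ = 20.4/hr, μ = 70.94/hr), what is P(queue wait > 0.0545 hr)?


ρ = 20.4/70.94 = 0.2876
P(Wq > t) = ρ·e^{−(μ−λ)t} = 0.2876·e^{−2.7544}
= 0.2876·0.063645 = 0.018302

Final: 0.018302


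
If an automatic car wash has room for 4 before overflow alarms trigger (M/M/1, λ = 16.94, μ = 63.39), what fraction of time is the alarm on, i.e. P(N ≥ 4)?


ρ = 16.94/63.39 = 0.2672
P(N ≥ n) = ρ^n = 0.2672^4 = 0.005100

Final: 0.005100


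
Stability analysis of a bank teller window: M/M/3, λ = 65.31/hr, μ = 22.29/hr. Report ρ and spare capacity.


Total capacity cμ = 3·22.29 = 66.87/hr
ρ = λ/(cμ) = 65.31/66.87 = 0.9767
Stable ⇔ ρ < 1: YES
Spare capacity = cμ − λ = 66.87 − 65.31 = 1.56/hr

Final: ρ = 0.9767; stable; margin = 1.56/hr


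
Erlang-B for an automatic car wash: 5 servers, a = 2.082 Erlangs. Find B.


B(c,a) = (a^c/c!) / Σ_{k=0}^{c} a^k/k!
a^5/5! = 0.326004
Σ terms (k=0..5): 1.00000 + 2.08200 + 2.16736 + 1.50415 + 0.78291 + 0.32600 = 7.862424
B = 0.326004/7.862424 = 0.041463

Final: 0.041463


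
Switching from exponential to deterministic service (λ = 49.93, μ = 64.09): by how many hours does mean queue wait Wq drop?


ρ = 49.93/64.09 = 0.7791
Wq(M/M/1) = ρ/(μ−λ) = 0.7791/14.16 = 0.05502 hr
Wq(M/D/1) = ρ/(2(μ−λ)) = 0.02751 hr
Savings = 0.05502 − 0.02751 = 0.02751 hr

Final: 0.02751 hr


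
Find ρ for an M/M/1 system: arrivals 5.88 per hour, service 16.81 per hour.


ρ = λ/μ = 5.88/16.81 = 0.3498

Final: 0.3498


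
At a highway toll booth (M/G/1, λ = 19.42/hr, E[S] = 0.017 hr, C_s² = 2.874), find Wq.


ρ = λ·E[S] = 19.42·0.017 = 0.3301
E[S²] = E[S]²(1+C_s²) = 0.017²·(1+2.874) = 0.001120
Wq = λ·E[S²]/(2(1−ρ)) = 19.42·0.001120/(2·0.6699) = 0.01623 hr

Final: 0.01623 hr


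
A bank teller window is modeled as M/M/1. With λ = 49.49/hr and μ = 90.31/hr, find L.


ρ = λ/μ = 49.49/90.31 = 0.5480
L = ρ/(1−ρ) = 0.5480/(1 − 0.5480) = 0.5480/0.4520 = 1.2124

Final: 1.2124


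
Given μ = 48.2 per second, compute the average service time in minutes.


Mean service time = 1/μ = 1/48.2 second = 0.02075 second
In minutes: 0.02075 × 0.0166667 = 0.0003458 min

Final: 0.0003458 min


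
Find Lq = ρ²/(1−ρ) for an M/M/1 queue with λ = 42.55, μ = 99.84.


ρ = 42.55/99.84 = 0.4262
Lq = ρ²/(1−ρ) = 0.1816/0.5738 = 0.3165

Final: 0.3165


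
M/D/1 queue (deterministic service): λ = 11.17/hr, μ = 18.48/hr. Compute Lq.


ρ = 11.17/18.48 = 0.6044
M/D/1: Lq = ρ²/(2(1−ρ)) = 0.3653/(2·0.3956) = 0.46180

Final: 0.46180


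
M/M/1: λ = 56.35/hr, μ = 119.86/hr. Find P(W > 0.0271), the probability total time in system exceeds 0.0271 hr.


W ~ Exponential(μ−λ) for M/M/1.
μ − λ = 119.86 − 56.35 = 63.5100
P(W > t) = e^{−(μ−λ)t} = e^{−1.7211} = 0.178866

Final: 0.178866


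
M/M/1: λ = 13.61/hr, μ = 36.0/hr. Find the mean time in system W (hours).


W = 1/(μ−λ) = 1/(36.0 − 13.61) = 1/22.39 = 0.04466 hr

Final: 0.04466 hr


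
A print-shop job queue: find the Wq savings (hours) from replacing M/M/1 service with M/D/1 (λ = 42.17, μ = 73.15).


ρ = 42.17/73.15 = 0.5765
Wq(M/M/1) = ρ/(μ−λ) = 0.5765/30.98 = 0.01861 hr
Wq(M/D/1) = ρ/(2(μ−λ)) = 0.009304 hr
Savings = 0.01861 − 0.009304 = 0.009304 hr

Final: 0.009304 hr


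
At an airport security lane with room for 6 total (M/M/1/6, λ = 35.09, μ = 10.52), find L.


ρ = 35.09/10.52 = 3.3356
L = ρ[1 − (K+1)ρ^K + Kρ^(K+1)] / [(1−ρ)(1−ρ^(K+1))]
Numerator: 3.3356·(1 − 7·1377.227768 + 6·4593.813913) = 59784.050832
Denominator: (-2.3356)·(-4592.813913) = 10726.752648
L = 59784.050832/10726.752648 = 5.5734

Final: 5.5734


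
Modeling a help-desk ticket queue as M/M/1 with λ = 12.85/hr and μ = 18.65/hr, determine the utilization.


ρ = λ/μ = 12.85/18.65 = 0.6890

Final: 0.6890


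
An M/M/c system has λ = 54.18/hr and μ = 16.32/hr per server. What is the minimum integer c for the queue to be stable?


Stability requires cμ > λ ⇔ c > λ/μ.
λ/μ = 54.18/16.32 = 3.3199
Minimum integer c = ⌊3.3199⌋ + 1 = 4
Check: 4·16.32 = 65.28 > 54.18, while 3·16.32 = 48.96 ≤ 54.18

Final: 4 servers


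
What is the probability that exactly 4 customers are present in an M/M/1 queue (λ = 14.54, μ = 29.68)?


ρ = 14.54/29.68 = 0.4899
P_n = (1−ρ)·ρ^n = (1 − 0.4899)·0.4899^4 = 0.5101·0.057597 = 0.029381

Final: 0.029381


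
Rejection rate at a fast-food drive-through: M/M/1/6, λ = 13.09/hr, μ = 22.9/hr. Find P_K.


ρ = λ/μ = 13.09/22.9 = 0.5716
P_K = (1−ρ)ρ^K/(1−ρ^(K+1)) = (0.4284·0.034884)/(1 − 0.019940)
= 0.014944/0.980060 = 0.015248

Final: 0.015248


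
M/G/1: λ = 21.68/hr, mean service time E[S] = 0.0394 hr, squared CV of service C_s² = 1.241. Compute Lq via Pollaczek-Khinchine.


ρ = λ·E[S] = 21.68·0.0394 = 0.8542
Lq = ρ²(1+C_s²)/(2(1−ρ)) = 0.7296·(1+1.241)/(2·0.1458)
= 0.7296·2.2410/0.2916 = 5.60714

Final: 5.60714


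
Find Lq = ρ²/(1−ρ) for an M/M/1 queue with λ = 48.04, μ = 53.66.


ρ = 48.04/53.66 = 0.8953
Lq = ρ²/(1−ρ) = 0.8015/0.1047 = 7.6528

Final: 7.6528


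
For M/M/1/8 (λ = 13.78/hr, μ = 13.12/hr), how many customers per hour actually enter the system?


ρ = 1.0503; P_K = (1−ρ)ρ^8/(1−ρ^9) = 0.134134
λ_eff = λ(1 − P_K) = 13.78·(1 − 0.134134) = 13.78·0.865866 = 11.9316 /hr

Final: 11.9316 /hr


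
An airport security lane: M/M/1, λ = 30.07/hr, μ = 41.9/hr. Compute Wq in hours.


ρ = 30.07/41.9 = 0.7177
Wq = ρ/(μ−λ) = 0.7177/(41.9 − 30.07) = 0.7177/11.83 = 0.06066 hr

Final: 0.06066 hr


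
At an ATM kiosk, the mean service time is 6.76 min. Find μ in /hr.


μ = 1/(service time) in consistent units.
1 hour = 60 min, so μ = 60/6.76 = 8.8757 per hour

Final: 8.8757 /hr


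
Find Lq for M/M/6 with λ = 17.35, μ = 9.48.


a = λ/μ = 1.8302; ρ = a/6 = 0.3050
P₀ = 0.160249
Lq = P₀·a^c·ρ / (c!·(1−ρ)²) = 0.160249·37.57914·0.3050/(720·0.48299)
= 0.005282

Final: 0.005282


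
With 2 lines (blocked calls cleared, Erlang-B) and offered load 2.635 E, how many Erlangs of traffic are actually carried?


B(2,2.635) = 0.488505 (Erlang-B)
Carried load = a(1 − B) = 2.635·(1 − 0.488505) = 2.635·0.511495 = 1.3478 E

Final: 1.3478 Erlangs


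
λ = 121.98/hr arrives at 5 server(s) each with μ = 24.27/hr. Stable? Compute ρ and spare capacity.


Total capacity cμ = 5·24.27 = 121.35/hr
ρ = λ/(cμ) = 121.98/121.35 = 1.0052
Stable ⇔ ρ < 1: NO
Spare capacity = cμ − λ = 121.35 − 121.98 = -0.63/hr

Final: ρ = 1.0052; unstable; margin = -0.63/hr


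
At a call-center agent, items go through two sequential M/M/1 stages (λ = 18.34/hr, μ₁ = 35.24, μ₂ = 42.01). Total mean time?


Each node sees arrival rate λ = 18.34/hr (tandem ⇒ throughput preserved).
W₁ = 1/(μ₁−λ) = 1/(35.24−18.34) = 0.05917 hr
W₂ = 1/(μ₂−λ) = 1/(42.01−18.34) = 0.04225 hr
W_total = W₁ + W₂ = 0.05917 + 0.04225 = 0.10142 hr

Final: 0.10142 hr


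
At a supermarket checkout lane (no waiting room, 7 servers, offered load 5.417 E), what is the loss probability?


B(c,a) = (a^c/c!) / Σ_{k=0}^{c} a^k/k!
a^7/7! = 27.156970
Σ terms (k=0..7): 1.00000 + 5.41700 + 14.67194 + 26.49264 + 35.87766 + 38.86986 + 35.09300 + 27.15697 = 184.579073
B = 27.156970/184.579073 = 0.147129

Final: 0.147129


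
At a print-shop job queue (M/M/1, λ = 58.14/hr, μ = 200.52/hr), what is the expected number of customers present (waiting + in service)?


ρ = λ/μ = 58.14/200.52 = 0.2899
L = ρ/(1−ρ) = 0.2899/(1 − 0.2899) = 0.2899/0.7101 = 0.4083

Final: 0.4083


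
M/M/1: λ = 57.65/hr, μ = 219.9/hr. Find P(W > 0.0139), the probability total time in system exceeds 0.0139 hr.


W ~ Exponential(μ−λ) for M/M/1.
μ − λ = 219.9 − 57.65 = 162.2500
P(W > t) = e^{−(μ−λ)t} = e^{−2.2553} = 0.104845

Final: 0.104845


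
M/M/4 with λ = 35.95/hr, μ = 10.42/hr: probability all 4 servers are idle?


a = λ/μ = 35.95/10.42 = 3.4501; ρ = a/c = 0.8625
Σ_{k=0}^{3} a^k/k! (terms k=0..3) = 1.00000 + 3.45010 + 5.95158 + 6.84451 = 17.24619
Tail: a^4/(4!(1−ρ)) = 141.68527/(24·0.1375) = 42.94242
P₀ = 1/(17.24619 + 42.94242) = 1/60.18861 = 0.016614

Final: 0.016614


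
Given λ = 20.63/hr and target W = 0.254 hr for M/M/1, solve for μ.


W = 1/(μ−λ) ⇒ μ − λ = 1/W = 1/0.254 = 3.9370
μ = λ + 1/W = 20.63 + 3.9370 = 24.5670 per hr

Final: 24.5670 /hr


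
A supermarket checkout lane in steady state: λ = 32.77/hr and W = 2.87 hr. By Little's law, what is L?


L = λW = 32.77·2.87 = 94.0499

Final: 94.0499


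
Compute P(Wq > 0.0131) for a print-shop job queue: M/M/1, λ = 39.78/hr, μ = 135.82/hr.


ρ = 39.78/135.82 = 0.2929
P(Wq > t) = ρ·e^{−(μ−λ)t} = 0.2929·e^{−1.2581}
= 0.2929·0.284187 = 0.083235

Final: 0.083235


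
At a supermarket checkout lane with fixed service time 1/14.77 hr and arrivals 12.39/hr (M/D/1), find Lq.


ρ = 12.39/14.77 = 0.8389
M/D/1: Lq = ρ²/(2(1−ρ)) = 0.7037/(2·0.1611) = 2.18351

Final: 2.18351


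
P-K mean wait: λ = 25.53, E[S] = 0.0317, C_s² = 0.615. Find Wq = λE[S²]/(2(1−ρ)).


ρ = λ·E[S] = 25.53·0.0317 = 0.8093
E[S²] = E[S]²(1+C_s²) = 0.0317²·(1+0.615) = 0.001623
Wq = λ·E[S²]/(2(1−ρ)) = 25.53·0.001623/(2·0.1907) = 0.10863 hr

Final: 0.10863 hr


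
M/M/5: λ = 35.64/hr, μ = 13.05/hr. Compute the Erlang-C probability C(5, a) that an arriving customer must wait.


a = λ/μ = 2.7310; ρ = a/5 = 0.5462
P₀ = 0.062644 (from M/M/c formula)
C(c,a) = [a^c/(c!(1−ρ))]·P₀ = [151.92733/(120·0.4538)]·0.062644
= 2.78995·0.062644 = 0.174775

Final: 0.174775


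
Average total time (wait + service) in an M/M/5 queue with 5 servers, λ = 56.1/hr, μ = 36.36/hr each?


a = 1.5429; ρ = 0.3086; P₀ = 0.213363
Lq = P₀·a^c·ρ/(c!(1−ρ)²) = 0.01004
Wq = Lq/λ = 0.01004/56.1 = 0.0001789 hr
W = Wq + 1/μ = 0.0001789 + 0.02750 = 0.02768 hr

Final: 0.02768 hr


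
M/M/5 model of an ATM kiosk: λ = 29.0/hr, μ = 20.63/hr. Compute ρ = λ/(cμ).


ρ = λ/(cμ) = 29.0/(5·20.63) = 29.0/103.15 = 0.2811

Final: 0.2811


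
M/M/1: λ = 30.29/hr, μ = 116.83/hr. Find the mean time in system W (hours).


W = 1/(μ−λ) = 1/(116.83 − 30.29) = 1/86.54 = 0.01156 hr

Final: 0.01156 hr


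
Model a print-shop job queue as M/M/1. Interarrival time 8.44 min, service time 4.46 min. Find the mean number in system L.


λ = 60/8.44 = 7.1090 /hr
μ = 60/4.46 = 13.4529 /hr
ρ = λ/μ = 7.1090/13.4529 = 0.5284
L = ρ/(1−ρ) = 0.5284/0.4716 = 1.1206

Final: 1.1206


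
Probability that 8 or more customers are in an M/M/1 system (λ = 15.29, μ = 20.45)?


ρ = 15.29/20.45 = 0.7477
P(N ≥ n) = ρ^n = 0.7477^8 = 0.097659

Final: 0.097659


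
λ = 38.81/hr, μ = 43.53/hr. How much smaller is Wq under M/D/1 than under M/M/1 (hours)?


ρ = 38.81/43.53 = 0.8916
Wq(M/M/1) = ρ/(μ−λ) = 0.8916/4.72 = 0.18889 hr
Wq(M/D/1) = ρ/(2(μ−λ)) = 0.09445 hr
Savings = 0.18889 − 0.09445 = 0.09445 hr

Final: 0.09445 hr


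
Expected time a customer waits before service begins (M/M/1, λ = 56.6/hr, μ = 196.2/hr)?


ρ = 56.6/196.2 = 0.2885
Wq = ρ/(μ−λ) = 0.2885/(196.2 − 56.6) = 0.2885/139.60 = 0.002066 hr

Final: 0.002066 hr


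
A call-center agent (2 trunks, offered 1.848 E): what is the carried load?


B(2,1.848) = 0.374829 (Erlang-B)
Carried load = a(1 − B) = 1.848·(1 − 0.374829) = 1.848·0.625171 = 1.1553 E

Final: 1.1553 Erlangs


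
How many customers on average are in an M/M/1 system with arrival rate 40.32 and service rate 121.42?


ρ = λ/μ = 40.32/121.42 = 0.3321
L = ρ/(1−ρ) = 0.3321/(1 − 0.3321) = 0.3321/0.6679 = 0.4972

Final: 0.4972


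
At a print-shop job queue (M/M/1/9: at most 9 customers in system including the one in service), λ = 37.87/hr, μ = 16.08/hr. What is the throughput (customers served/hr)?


ρ = 2.3551; P_K = (1−ρ)ρ^9/(1−ρ^10) = 0.575499
λ_eff = λ(1 − P_K) = 37.87·(1 − 0.575499) = 37.87·0.424501 = 16.0758 /hr

Final: 16.0758 /hr


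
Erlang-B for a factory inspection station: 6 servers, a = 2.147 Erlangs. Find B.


B(c,a) = (a^c/c!) / Σ_{k=0}^{c} a^k/k!
a^6/6! = 0.136038
Σ terms (k=0..6): 1.00000 + 2.14700 + 2.30480 + 1.64947 + 0.88535 + 0.38017 + 0.13604 = 8.502839
B = 0.136038/8.502839 = 0.015999

Final: 0.015999


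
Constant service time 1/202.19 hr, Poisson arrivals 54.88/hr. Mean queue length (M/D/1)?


ρ = 54.88/202.19 = 0.2714
M/D/1: Lq = ρ²/(2(1−ρ)) = 0.07367/(2·0.7286) = 0.05056

Final: 0.05056


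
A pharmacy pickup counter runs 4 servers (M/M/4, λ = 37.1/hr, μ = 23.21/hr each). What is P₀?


a = λ/μ = 37.1/23.21 = 1.5984; ρ = a/c = 0.3996
Σ_{k=0}^{3} a^k/k! (terms k=0..3) = 1.00000 + 1.59845 + 1.27752 + 0.68068 = 4.55665
Tail: a^4/(4!(1−ρ)) = 6.52822/(24·0.6004) = 0.45306
P₀ = 1/(4.55665 + 0.45306) = 1/5.00971 = 0.199612

Final: 0.199612


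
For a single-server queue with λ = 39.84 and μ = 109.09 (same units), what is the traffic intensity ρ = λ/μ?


ρ = λ/μ = 39.84/109.09 = 0.3652

Final: 0.3652


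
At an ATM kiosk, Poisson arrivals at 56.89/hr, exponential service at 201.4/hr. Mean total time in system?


W = 1/(μ−λ) = 1/(201.4 − 56.89) = 1/144.51 = 0.006920 hr

Final: 0.006920 hr


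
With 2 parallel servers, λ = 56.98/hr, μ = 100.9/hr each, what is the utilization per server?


ρ = λ/(cμ) = 56.98/(2·100.9) = 56.98/201.80 = 0.2824

Final: 0.2824


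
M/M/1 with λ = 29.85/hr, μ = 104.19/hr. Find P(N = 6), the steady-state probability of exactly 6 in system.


ρ = 29.85/104.19 = 0.2865
P_n = (1−ρ)·ρ^n = (1 − 0.2865)·0.2865^6 = 0.7135·0.0005530 = 0.0003946

Final: 0.0003946
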